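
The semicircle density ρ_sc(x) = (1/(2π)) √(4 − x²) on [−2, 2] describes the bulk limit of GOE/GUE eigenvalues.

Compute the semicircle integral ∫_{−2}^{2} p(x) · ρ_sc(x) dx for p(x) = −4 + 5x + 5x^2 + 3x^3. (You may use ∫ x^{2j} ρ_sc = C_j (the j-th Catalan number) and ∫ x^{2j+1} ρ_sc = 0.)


Write p(x) = Σ a_i x^i, split into monomials and integrate each against ρ_sc separately.
Using ∫ x^{2j} ρ_sc = C_j = (1/(j+1)) C(2j, j) (Catalan numbers) and ∫ x^{2j+1} ρ_sc = 0 (odd monomials vanish by symmetry):
  i = 0 (even): a_0 · C_{0} = -4 · 1 = -4
  i = 1 (odd): ∫ x^1 ρ_sc = 0 (vanishes)
  i = 2 (even): a_2 · C_{1} = 5 · 1 = 5
  i = 3 (odd): ∫ x^3 ρ_sc = 0 (vanishes)

Summing the contributions: ∫_{−2}^{2} p(x) ρ_sc(x) dx = (-4) + 5 = 1.


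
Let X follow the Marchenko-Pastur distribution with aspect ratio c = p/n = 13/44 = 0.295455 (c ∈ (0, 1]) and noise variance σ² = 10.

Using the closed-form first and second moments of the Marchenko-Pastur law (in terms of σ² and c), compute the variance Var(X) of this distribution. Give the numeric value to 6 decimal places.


Recall the MP moments m_1 = E[X] = σ² and m_2 = E[X²] = σ⁴ (1 + c).
m_1 = E[X] = σ² = 10, so m_1² = 100.
m_2 = E[X²] = σ⁴ (1 + c) = 100 · (1 + 0.295455) = 100 · 1.295455 = 129.545455.
(Note m_2 − m_1² simplifies to c · σ⁴ = 0.295455 · 100.)

Var(X) = m_2 − m_1² = 129.545455 − 100 = 29.545455.


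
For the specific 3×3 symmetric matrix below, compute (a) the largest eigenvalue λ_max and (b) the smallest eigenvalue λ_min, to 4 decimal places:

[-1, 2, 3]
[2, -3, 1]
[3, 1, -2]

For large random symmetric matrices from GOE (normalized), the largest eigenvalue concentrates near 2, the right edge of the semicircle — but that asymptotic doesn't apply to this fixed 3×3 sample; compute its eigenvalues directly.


Since M is real symmetric, all three eigenvalues are real; they are the roots of det(λI − M) = λ³ − (tr M) λ² + s λ − det M, where s is the sum of the principal 2×2 minors.
tr M = -1 + (-3) + (-2) = -6.
s = ((-1)·(-3) − 2²) + ((-1)·(-2) − 3²) + ((-3)·(-2) − 1²) = -1 + (-7) + 5 = -3.
det M (expand along row 1) = (-1)·5 − 2·(-7) + 3·11 = 42.
Characteristic polynomial: λ³ + 6λ² − 3λ − 42 = 0.
Substitute λ = y + (tr M)/3 = y − 2.000000 to remove the quadratic term: y³ + p·y + q = 0 with p = s − (tr M)²/3 = -15.000000 and q = −2(tr M)³/27 + (tr M)·s/3 − det M = -20.000000.
Three real roots ⇒ use the trigonometric (Viète) form: r = 2√(−p/3) = 4.472136, φ = arccos(3q/(p·r)) = arccos(0.894427) = 0.463648 rad.
y_k = r·cos(φ/3 − 2πk/3) for k = 0, 1, 2 gives y = 4.418833, -1.613230, -2.805603.
λ_k = y_k − 2.000000 gives λ = 2.4188, -3.6132, -4.8056 (check: the sum is -6.0000 = tr M).

Hence λ_max = 2.4188 and λ_min = -4.8056.


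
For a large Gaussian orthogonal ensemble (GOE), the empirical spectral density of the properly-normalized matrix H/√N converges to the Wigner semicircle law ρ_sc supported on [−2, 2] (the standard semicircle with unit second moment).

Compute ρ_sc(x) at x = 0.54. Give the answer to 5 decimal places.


ρ_sc(x) = (1/(2π)) √(4 − x²). With x = 0.54:
  4 − x² = 4 − (0.54)² = 4 − 0.291600 = 3.708400.
  √(4 − x²) = 1.925721.
  1/(2π) = 0.159155.
  ρ_sc(0.54) = 0.159155 · 1.925721 = 0.306488.

Rounded to 5 decimal places: ρ_sc(0.54) ≈ 0.30649.


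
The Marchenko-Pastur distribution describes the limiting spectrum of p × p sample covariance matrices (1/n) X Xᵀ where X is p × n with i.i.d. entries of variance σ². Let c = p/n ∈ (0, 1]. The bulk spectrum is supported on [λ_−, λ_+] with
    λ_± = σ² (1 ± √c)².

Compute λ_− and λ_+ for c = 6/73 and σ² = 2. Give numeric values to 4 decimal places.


c = 6/73 = 0.082192; √c = 0.286691.
λ_− = σ² (1 − √c)² = 2 · (1 − 0.286691)² = 2 · (0.713309)² = 1.017619.
λ_+ = σ² (1 + √c)² = 2 · (1 + 0.286691)² = 2 · (1.286691)² = 3.311148.

Rounded to 4 decimal places: λ_− ≈ 1.0176, λ_+ ≈ 3.3111.


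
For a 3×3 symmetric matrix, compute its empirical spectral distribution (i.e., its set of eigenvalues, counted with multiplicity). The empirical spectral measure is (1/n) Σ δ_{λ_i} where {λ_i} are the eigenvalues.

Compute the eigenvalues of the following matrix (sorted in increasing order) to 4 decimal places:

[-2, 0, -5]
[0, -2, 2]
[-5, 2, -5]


Since M is real symmetric, all three eigenvalues are real; they are the roots of det(λI − M) = λ³ − (tr M) λ² + s λ − det M, where s is the sum of the principal 2×2 minors.
tr M = -2 + (-2) + (-5) = -9.
s = ((-2)·(-2) − 0²) + ((-2)·(-5) − (-5)²) + ((-2)·(-5) − 2²) = 4 + (-15) + 6 = -5.
det M (expand along row 1) = (-2)·6 − 0·10 + (-5)·(-10) = 38.
Characteristic polynomial: λ³ + 9λ² − 5λ − 38 = 0.
Substitute λ = y + (tr M)/3 = y − 3.000000 to remove the quadratic term: y³ + p·y + q = 0 with p = s − (tr M)²/3 = -32.000000 and q = −2(tr M)³/27 + (tr M)·s/3 − det M = 31.000000.
Three real roots ⇒ use the trigonometric (Viète) form: r = 2√(−p/3) = 6.531973, φ = arccos(3q/(p·r)) = arccos(-0.444927) = 2.031889 rad.
y_k = r·cos(φ/3 − 2πk/3) for k = 0, 1, 2 gives y = 5.090170, 1.000000, -6.090170.
λ_k = y_k − 3.000000 gives λ = 2.0902, -2.0000, -9.0902 (check: the sum is -9.0000 = tr M).

Eigenvalues sorted in increasing order: [-9.0902, -2.0000, 2.0902].


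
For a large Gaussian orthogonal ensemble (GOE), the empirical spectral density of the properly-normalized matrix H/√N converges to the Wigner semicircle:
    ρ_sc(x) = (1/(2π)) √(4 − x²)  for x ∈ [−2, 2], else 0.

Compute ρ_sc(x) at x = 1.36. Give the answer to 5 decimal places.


ρ_sc(x) = (1/(2π)) √(4 − x²). With x = 1.36:
  4 − x² = 4 − (1.36)² = 4 − 1.849600 = 2.150400.
  √(4 − x²) = 1.466424.
  1/(2π) = 0.159155.
  ρ_sc(1.36) = 0.159155 · 1.466424 = 0.233389.

Rounded to 5 decimal places: ρ_sc(1.36) ≈ 0.23339.


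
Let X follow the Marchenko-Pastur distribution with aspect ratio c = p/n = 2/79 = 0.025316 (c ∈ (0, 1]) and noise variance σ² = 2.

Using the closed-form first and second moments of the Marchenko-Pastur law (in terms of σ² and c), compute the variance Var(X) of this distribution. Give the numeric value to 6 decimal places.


Recall the MP moments m_1 = E[X] = σ² and m_2 = E[X²] = σ⁴ (1 + c).
m_1 = E[X] = σ² = 2, so m_1² = 4.
m_2 = E[X²] = σ⁴ (1 + c) = 4 · (1 + 0.025316) = 4 · 1.025316 = 4.101266.
(Note m_2 − m_1² simplifies to c · σ⁴ = 0.025316 · 4.)

Var(X) = m_2 − m_1² = 4.101266 − 4 = 0.101266.


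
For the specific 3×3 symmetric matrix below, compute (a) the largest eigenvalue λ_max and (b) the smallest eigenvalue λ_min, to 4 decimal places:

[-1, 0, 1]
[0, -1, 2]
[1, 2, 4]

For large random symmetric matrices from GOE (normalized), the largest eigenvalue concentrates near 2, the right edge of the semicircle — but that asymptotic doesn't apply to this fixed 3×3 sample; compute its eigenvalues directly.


Since M is real symmetric, all three eigenvalues are real; they are the roots of det(λI − M) = λ³ − (tr M) λ² + s λ − det M, where s is the sum of the principal 2×2 minors.
tr M = -1 + (-1) + 4 = 2.
s = ((-1)·(-1) − 0²) + ((-1)·4 − 1²) + ((-1)·4 − 2²) = 1 + (-5) + (-8) = -12.
det M (expand along row 1) = (-1)·(-8) − 0·(-2) + 1·1 = 9.
Characteristic polynomial: λ³ − 2λ² − 12λ − 9 = 0.
Substitute λ = y + (tr M)/3 = y + 0.666667 to remove the quadratic term: y³ + p·y + q = 0 with p = s − (tr M)²/3 = -13.333333 and q = −2(tr M)³/27 + (tr M)·s/3 − det M = -17.592593.
Three real roots ⇒ use the trigonometric (Viète) form: r = 2√(−p/3) = 4.216370, φ = arccos(3q/(p·r)) = arccos(0.938801) = 0.351663 rad.
y_k = r·cos(φ/3 − 2πk/3) for k = 0, 1, 2 gives y = 4.187435, -1.666667, -2.520769.
λ_k = y_k + 0.666667 gives λ = 4.8541, -1.0000, -1.8541 (check: the sum is 2.0000 = tr M).

Hence λ_max = 4.8541 and λ_min = -1.8541.


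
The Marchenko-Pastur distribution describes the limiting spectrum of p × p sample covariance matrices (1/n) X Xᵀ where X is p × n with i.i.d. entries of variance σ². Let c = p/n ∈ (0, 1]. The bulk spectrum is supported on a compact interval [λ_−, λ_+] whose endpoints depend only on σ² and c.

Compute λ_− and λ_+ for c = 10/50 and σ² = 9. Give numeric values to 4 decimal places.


c = 10/50 = 0.200000; √c = 0.447214.
λ_− = σ² (1 − √c)² = 9 · (1 − 0.447214)² = 9 · (0.552786)² = 2.750155.
λ_+ = σ² (1 + √c)² = 9 · (1 + 0.447214)² = 9 · (1.447214)² = 18.849845.

Rounded to 4 decimal places: λ_− ≈ 2.7502, λ_+ ≈ 18.8498.


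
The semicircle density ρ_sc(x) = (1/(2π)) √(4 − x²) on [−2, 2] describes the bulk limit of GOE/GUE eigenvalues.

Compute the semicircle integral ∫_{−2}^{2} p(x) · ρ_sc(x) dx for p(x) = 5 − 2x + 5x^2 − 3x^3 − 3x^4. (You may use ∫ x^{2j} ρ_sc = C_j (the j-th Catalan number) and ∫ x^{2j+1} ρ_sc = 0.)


Write p(x) = Σ a_i x^i, split into monomials and integrate each against ρ_sc separately.
Using ∫ x^{2j} ρ_sc = C_j = (1/(j+1)) C(2j, j) (Catalan numbers) and ∫ x^{2j+1} ρ_sc = 0 (odd monomials vanish by symmetry):
  i = 0 (even): a_0 · C_{0} = 5 · 1 = 5
  i = 1 (odd): ∫ x^1 ρ_sc = 0 (vanishes)
  i = 2 (even): a_2 · C_{1} = 5 · 1 = 5
  i = 3 (odd): ∫ x^3 ρ_sc = 0 (vanishes)
  i = 4 (even): a_4 · C_{2} = -3 · 2 = -6

Summing the contributions: ∫_{−2}^{2} p(x) ρ_sc(x) dx = 5 + 5 + (-6) = 4.


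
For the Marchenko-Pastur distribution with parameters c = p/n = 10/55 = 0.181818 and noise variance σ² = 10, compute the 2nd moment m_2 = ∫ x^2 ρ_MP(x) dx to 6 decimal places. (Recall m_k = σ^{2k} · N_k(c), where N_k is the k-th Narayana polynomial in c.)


E[X²] = σ⁴ (1 + c) (second MP moment). With σ² = 10 (so σ⁴ = 100) and c = 10/55 = 0.181818: E[X²] = 100 · (1 + 0.181818) = 100 · 1.181818.

So E[X^2] = 118.181818.


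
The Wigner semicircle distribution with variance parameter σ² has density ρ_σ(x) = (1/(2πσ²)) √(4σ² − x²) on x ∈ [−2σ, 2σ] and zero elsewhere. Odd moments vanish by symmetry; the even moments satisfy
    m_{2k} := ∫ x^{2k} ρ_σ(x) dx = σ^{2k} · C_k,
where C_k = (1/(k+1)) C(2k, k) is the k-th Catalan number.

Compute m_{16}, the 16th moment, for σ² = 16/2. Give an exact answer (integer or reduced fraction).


By the scaled semicircle moment identity, m_{2k} = σ^{2k} · C_k with k = 8.
C_8 = (1/(k+1)) · C(2k, k) = (1/9) · C(16, 8) = (1/9) · 12870 = 1430.
σ^{2k} = (σ²)^k = (16/2)^8 = 16777216.

Therefore m_{16} = σ^{16} · C_8 = 16777216 · 1430 = 23991418880.


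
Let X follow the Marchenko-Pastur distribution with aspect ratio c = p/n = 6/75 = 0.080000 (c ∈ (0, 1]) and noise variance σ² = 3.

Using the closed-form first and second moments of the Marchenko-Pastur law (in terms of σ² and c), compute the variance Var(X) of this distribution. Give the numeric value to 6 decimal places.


Recall the MP moments m_1 = E[X] = σ² and m_2 = E[X²] = σ⁴ (1 + c).
m_1 = E[X] = σ² = 3, so m_1² = 9.
m_2 = E[X²] = σ⁴ (1 + c) = 9 · (1 + 0.080000) = 9 · 1.080000 = 9.720000.
(Note m_2 − m_1² simplifies to c · σ⁴ = 0.080000 · 9.)

Var(X) = m_2 − m_1² = 9.720000 − 9 = 0.720000.


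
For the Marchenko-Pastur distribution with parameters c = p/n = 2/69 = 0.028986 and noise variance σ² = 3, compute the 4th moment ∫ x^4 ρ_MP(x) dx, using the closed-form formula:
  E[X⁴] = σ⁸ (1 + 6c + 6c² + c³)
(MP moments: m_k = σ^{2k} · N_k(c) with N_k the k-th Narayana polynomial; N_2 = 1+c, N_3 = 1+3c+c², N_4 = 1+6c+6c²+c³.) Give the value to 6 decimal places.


E[X⁴] = σ⁸ (1 + 6c + 6c² + c³) (fourth MP moment). With σ² = 3 (so σ⁸ = 81) and c = 2/69 = 0.028986: E[X⁴] = 81 · (1 + 6·0.028986 + 6·(0.028986)² + (0.028986)³) = 81 · 1.178978.

So E[X^4] = 95.497247.


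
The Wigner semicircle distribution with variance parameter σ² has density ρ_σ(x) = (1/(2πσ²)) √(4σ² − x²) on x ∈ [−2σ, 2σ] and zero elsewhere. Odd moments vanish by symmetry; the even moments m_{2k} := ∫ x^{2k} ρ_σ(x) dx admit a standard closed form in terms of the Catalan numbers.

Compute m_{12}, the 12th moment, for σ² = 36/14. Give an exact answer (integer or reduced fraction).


By the scaled semicircle moment identity, m_{2k} = σ^{2k} · C_k with k = 6.
C_6 = (1/(k+1)) · C(2k, k) = (1/7) · C(12, 6) = (1/7) · 924 = 132.
σ^{2k} = (σ²)^k = (36/14)^6 = 34012224/117649.

Therefore m_{12} = σ^{12} · C_6 = (34012224/117649) · 132 = 4489613568/117649.


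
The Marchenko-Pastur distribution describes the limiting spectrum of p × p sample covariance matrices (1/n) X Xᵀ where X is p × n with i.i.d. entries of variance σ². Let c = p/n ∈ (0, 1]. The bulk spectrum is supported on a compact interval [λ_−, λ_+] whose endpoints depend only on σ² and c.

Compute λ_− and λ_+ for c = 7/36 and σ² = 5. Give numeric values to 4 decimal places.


c = 7/36 = 0.194444; √c = 0.440959.
λ_− = σ² (1 − √c)² = 5 · (1 − 0.440959)² = 5 · (0.559041)² = 1.562637.
λ_+ = σ² (1 + √c)² = 5 · (1 + 0.440959)² = 5 · (1.440959)² = 10.381808.

Rounded to 4 decimal places: λ_− ≈ 1.5626, λ_+ ≈ 10.3818.


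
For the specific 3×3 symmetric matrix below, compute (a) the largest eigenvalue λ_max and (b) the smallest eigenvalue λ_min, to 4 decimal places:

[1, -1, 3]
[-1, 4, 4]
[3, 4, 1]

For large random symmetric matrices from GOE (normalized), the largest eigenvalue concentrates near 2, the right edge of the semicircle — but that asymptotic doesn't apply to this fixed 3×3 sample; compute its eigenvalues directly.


Since M is real symmetric, all three eigenvalues are real; they are the roots of det(λI − M) = λ³ − (tr M) λ² + s λ − det M, where s is the sum of the principal 2×2 minors.
tr M = 1 + 4 + 1 = 6.
s = (1·4 − (-1)²) + (1·1 − 3²) + (4·1 − 4²) = 3 + (-8) + (-12) = -17.
det M (expand along row 1) = 1·(-12) − (-1)·(-13) + 3·(-16) = -73.
Characteristic polynomial: λ³ − 6λ² − 17λ + 73 = 0.
Substitute λ = y + (tr M)/3 = y + 2.000000 to remove the quadratic term: y³ + p·y + q = 0 with p = s − (tr M)²/3 = -29.000000 and q = −2(tr M)³/27 + (tr M)·s/3 − det M = 23.000000.
Three real roots ⇒ use the trigonometric (Viète) form: r = 2√(−p/3) = 6.218253, φ = arccos(3q/(p·r)) = arccos(-0.382633) = 1.963441 rad.
y_k = r·cos(φ/3 − 2πk/3) for k = 0, 1, 2 gives y = 4.933340, 0.811533, -5.744873.
λ_k = y_k + 2.000000 gives λ = 6.9333, 2.8115, -3.7449 (check: the sum is 6.0000 = tr M).

Hence λ_max = 6.9333 and λ_min = -3.7449.


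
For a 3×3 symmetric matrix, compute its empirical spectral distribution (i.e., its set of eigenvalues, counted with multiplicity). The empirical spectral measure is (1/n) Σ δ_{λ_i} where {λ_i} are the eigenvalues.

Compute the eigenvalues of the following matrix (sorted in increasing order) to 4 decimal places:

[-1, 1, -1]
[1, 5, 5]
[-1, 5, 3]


Since M is real symmetric, all three eigenvalues are real; they are the roots of det(λI − M) = λ³ − (tr M) λ² + s λ − det M, where s is the sum of the principal 2×2 minors.
tr M = -1 + 5 + 3 = 7.
s = ((-1)·5 − 1²) + ((-1)·3 − (-1)²) + (5·3 − 5²) = -6 + (-4) + (-10) = -20.
det M (expand along row 1) = (-1)·(-10) − 1·8 + (-1)·10 = -8.
Characteristic polynomial: λ³ − 7λ² − 20λ + 8 = 0.
Substitute λ = y + (tr M)/3 = y + 2.333333 to remove the quadratic term: y³ + p·y + q = 0 with p = s − (tr M)²/3 = -36.333333 and q = −2(tr M)³/27 + (tr M)·s/3 − det M = -64.074074.
Three real roots ⇒ use the trigonometric (Viète) form: r = 2√(−p/3) = 6.960204, φ = arccos(3q/(p·r)) = arccos(0.760110) = 0.707314 rad.
y_k = r·cos(φ/3 − 2πk/3) for k = 0, 1, 2 gives y = 6.767646, -1.975791, -4.791856.
λ_k = y_k + 2.333333 gives λ = 9.1010, 0.3575, -2.4585 (check: the sum is 7.0000 = tr M).

Eigenvalues sorted in increasing order: [-2.4585, 0.3575, 9.1010].


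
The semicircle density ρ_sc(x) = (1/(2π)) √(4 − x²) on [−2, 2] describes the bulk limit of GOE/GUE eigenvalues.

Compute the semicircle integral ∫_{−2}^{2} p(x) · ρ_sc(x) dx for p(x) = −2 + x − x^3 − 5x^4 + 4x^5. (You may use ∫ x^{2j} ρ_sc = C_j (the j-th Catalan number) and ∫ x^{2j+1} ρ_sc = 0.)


Write p(x) = Σ a_i x^i, split into monomials and integrate each against ρ_sc separately.
Using ∫ x^{2j} ρ_sc = C_j = (1/(j+1)) C(2j, j) (Catalan numbers) and ∫ x^{2j+1} ρ_sc = 0 (odd monomials vanish by symmetry):
  i = 0 (even): a_0 · C_{0} = -2 · 1 = -2
  i = 1 (odd): ∫ x^1 ρ_sc = 0 (vanishes)
  i = 3 (odd): ∫ x^3 ρ_sc = 0 (vanishes)
  i = 4 (even): a_4 · C_{2} = -5 · 2 = -10
  i = 5 (odd): ∫ x^5 ρ_sc = 0 (vanishes)

Summing the contributions: ∫_{−2}^{2} p(x) ρ_sc(x) dx = (-2) + (-10) = -12.


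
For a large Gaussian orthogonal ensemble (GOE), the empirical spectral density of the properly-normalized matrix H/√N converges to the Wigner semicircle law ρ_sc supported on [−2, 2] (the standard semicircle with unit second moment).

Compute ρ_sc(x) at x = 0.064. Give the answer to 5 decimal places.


ρ_sc(x) = (1/(2π)) √(4 − x²). With x = 0.064:
  4 − x² = 4 − (0.064)² = 4 − 0.004096 = 3.995904.
  √(4 − x²) = 1.998976.
  1/(2π) = 0.159155.
  ρ_sc(0.064) = 0.159155 · 1.998976 = 0.318147.

Rounded to 5 decimal places: ρ_sc(0.064) ≈ 0.31815.


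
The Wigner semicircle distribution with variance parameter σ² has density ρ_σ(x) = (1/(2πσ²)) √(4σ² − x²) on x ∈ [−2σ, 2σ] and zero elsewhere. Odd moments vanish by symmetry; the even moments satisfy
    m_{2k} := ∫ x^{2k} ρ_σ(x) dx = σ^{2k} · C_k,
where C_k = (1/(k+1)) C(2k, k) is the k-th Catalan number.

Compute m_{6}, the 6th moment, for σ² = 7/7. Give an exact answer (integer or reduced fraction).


By the scaled semicircle moment identity, m_{2k} = σ^{2k} · C_k with k = 3.
C_3 = (1/(k+1)) · C(2k, k) = (1/4) · C(6, 3) = (1/4) · 20 = 5.
σ^{2k} = (σ²)^k = (7/7)^3 = 1.

Therefore m_{6} = σ^{6} · C_3 = 1 · 5 = 5.


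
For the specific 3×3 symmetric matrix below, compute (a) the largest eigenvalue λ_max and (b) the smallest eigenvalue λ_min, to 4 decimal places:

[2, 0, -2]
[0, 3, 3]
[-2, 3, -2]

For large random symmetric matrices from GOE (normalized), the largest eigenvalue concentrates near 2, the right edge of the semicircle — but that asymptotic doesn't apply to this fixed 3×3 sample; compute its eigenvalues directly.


Since M is real symmetric, all three eigenvalues are real; they are the roots of det(λI − M) = λ³ − (tr M) λ² + s λ − det M, where s is the sum of the principal 2×2 minors.
tr M = 2 + 3 + (-2) = 3.
s = (2·3 − 0²) + (2·(-2) − (-2)²) + (3·(-2) − 3²) = 6 + (-8) + (-15) = -17.
det M (expand along row 1) = 2·(-15) − 0·6 + (-2)·6 = -42.
Characteristic polynomial: λ³ − 3λ² − 17λ + 42 = 0.
Substitute λ = y + (tr M)/3 = y + 1.000000 to remove the quadratic term: y³ + p·y + q = 0 with p = s − (tr M)²/3 = -20.000000 and q = −2(tr M)³/27 + (tr M)·s/3 − det M = 23.000000.
Three real roots ⇒ use the trigonometric (Viète) form: r = 2√(−p/3) = 5.163978, φ = arccos(3q/(p·r)) = arccos(-0.668090) = 2.302435 rad.
y_k = r·cos(φ/3 − 2πk/3) for k = 0, 1, 2 gives y = 3.716328, 1.246941, -4.963269.
λ_k = y_k + 1.000000 gives λ = 4.7163, 2.2469, -3.9633 (check: the sum is 3.0000 = tr M).

Hence λ_max = 4.7163 and λ_min = -3.9633.


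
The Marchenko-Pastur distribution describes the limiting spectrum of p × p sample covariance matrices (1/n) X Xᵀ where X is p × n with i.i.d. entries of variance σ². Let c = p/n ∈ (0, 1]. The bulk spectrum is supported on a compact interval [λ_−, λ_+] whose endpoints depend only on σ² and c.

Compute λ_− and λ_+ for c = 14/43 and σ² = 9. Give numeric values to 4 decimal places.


c = 14/43 = 0.325581; √c = 0.570597.
λ_− = σ² (1 − √c)² = 9 · (1 − 0.570597)² = 9 · (0.429403)² = 1.659479.
λ_+ = σ² (1 + √c)² = 9 · (1 + 0.570597)² = 9 · (1.570597)² = 22.200986.

Rounded to 4 decimal places: λ_− ≈ 1.6595, λ_+ ≈ 22.2010.


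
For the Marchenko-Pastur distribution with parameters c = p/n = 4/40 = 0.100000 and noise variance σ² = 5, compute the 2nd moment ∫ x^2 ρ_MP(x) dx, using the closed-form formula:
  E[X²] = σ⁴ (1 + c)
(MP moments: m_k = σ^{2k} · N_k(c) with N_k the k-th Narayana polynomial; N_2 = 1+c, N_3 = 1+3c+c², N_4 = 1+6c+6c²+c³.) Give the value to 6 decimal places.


E[X²] = σ⁴ (1 + c) (second MP moment). With σ² = 5 (so σ⁴ = 25) and c = 4/40 = 0.100000: E[X²] = 25 · (1 + 0.100000) = 25 · 1.100000.

So E[X^2] = 27.500000.


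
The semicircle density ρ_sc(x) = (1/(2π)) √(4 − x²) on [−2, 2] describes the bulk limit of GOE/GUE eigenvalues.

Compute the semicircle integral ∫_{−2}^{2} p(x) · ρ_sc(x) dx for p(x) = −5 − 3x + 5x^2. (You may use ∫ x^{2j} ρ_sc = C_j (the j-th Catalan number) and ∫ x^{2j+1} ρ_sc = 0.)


Write p(x) = Σ a_i x^i, split into monomials and integrate each against ρ_sc separately.
Using ∫ x^{2j} ρ_sc = C_j = (1/(j+1)) C(2j, j) (Catalan numbers) and ∫ x^{2j+1} ρ_sc = 0 (odd monomials vanish by symmetry):
  i = 0 (even): a_0 · C_{0} = -5 · 1 = -5
  i = 1 (odd): ∫ x^1 ρ_sc = 0 (vanishes)
  i = 2 (even): a_2 · C_{1} = 5 · 1 = 5

Summing the contributions: ∫_{−2}^{2} p(x) ρ_sc(x) dx = (-5) + 5 = 0.


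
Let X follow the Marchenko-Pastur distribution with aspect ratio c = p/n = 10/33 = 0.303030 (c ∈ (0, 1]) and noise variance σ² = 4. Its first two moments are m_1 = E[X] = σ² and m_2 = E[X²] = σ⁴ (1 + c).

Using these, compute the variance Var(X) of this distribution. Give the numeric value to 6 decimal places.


m_1 = E[X] = σ² = 4, so m_1² = 16.
m_2 = E[X²] = σ⁴ (1 + c) = 16 · (1 + 0.303030) = 16 · 1.303030 = 20.848485.
(Note m_2 − m_1² simplifies to c · σ⁴ = 0.303030 · 16.)

Var(X) = m_2 − m_1² = 20.848485 − 16 = 4.848485.


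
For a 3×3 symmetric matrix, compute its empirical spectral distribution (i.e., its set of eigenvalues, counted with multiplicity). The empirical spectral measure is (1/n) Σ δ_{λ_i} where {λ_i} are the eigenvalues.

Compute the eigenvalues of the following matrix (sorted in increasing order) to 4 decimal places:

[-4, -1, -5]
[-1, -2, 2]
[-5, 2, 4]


Since M is real symmetric, all three eigenvalues are real; they are the roots of det(λI − M) = λ³ − (tr M) λ² + s λ − det M, where s is the sum of the principal 2×2 minors.
tr M = -4 + (-2) + 4 = -2.
s = ((-4)·(-2) − (-1)²) + ((-4)·4 − (-5)²) + ((-2)·4 − 2²) = 7 + (-41) + (-12) = -46.
det M (expand along row 1) = (-4)·(-12) − (-1)·6 + (-5)·(-12) = 114.
Characteristic polynomial: λ³ + 2λ² − 46λ − 114 = 0.
Substitute λ = y + (tr M)/3 = y − 0.666667 to remove the quadratic term: y³ + p·y + q = 0 with p = s − (tr M)²/3 = -47.333333 and q = −2(tr M)³/27 + (tr M)·s/3 − det M = -82.740741.
Three real roots ⇒ use the trigonometric (Viète) form: r = 2√(−p/3) = 7.944250, φ = arccos(3q/(p·r)) = arccos(0.660117) = 0.849822 rad.
y_k = r·cos(φ/3 − 2πk/3) for k = 0, 1, 2 gives y = 7.627636, -1.890874, -5.736762.
λ_k = y_k − 0.666667 gives λ = 6.9610, -2.5575, -6.4034 (check: the sum is -2.0000 = tr M).

Eigenvalues sorted in increasing order: [-6.4034, -2.5575, 6.9610].


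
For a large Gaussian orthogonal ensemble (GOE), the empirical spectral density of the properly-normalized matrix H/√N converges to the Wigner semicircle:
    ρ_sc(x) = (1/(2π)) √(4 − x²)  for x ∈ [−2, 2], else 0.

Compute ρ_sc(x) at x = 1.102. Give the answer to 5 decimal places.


ρ_sc(x) = (1/(2π)) √(4 − x²). With x = 1.102:
  4 − x² = 4 − (1.102)² = 4 − 1.214404 = 2.785596.
  √(4 − x²) = 1.669010.
  1/(2π) = 0.159155.
  ρ_sc(1.102) = 0.159155 · 1.669010 = 0.265631.

Rounded to 5 decimal places: ρ_sc(1.102) ≈ 0.26563.


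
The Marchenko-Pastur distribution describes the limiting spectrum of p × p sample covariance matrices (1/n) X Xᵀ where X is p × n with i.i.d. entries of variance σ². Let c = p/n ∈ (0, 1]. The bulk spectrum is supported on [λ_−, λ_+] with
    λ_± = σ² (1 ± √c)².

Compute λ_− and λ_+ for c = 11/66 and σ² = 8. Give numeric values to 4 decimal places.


c = 11/66 = 0.166667; √c = 0.408248.
λ_− = σ² (1 − √c)² = 8 · (1 − 0.408248)² = 8 · (0.591752)² = 2.801361.
λ_+ = σ² (1 + √c)² = 8 · (1 + 0.408248)² = 8 · (1.408248)² = 15.865306.

Rounded to 4 decimal places: λ_− ≈ 2.8014, λ_+ ≈ 15.8653.


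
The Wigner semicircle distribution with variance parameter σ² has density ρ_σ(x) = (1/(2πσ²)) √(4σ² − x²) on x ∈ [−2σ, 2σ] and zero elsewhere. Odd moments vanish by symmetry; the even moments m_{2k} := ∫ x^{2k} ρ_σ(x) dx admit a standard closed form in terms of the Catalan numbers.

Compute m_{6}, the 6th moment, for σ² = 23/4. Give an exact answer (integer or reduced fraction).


By the scaled semicircle moment identity, m_{2k} = σ^{2k} · C_k with k = 3.
C_3 = (1/(k+1)) · C(2k, k) = (1/4) · C(6, 3) = (1/4) · 20 = 5.
σ^{2k} = (σ²)^k = (23/4)^3 = 12167/64.

Therefore m_{6} = σ^{6} · C_3 = (12167/64) · 5 = 60835/64.


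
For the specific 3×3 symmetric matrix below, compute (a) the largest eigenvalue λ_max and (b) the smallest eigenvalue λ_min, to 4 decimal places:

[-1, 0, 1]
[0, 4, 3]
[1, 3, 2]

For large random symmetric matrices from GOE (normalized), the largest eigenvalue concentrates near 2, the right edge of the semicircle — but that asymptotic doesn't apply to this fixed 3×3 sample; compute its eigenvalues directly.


Since M is real symmetric, all three eigenvalues are real; they are the roots of det(λI − M) = λ³ − (tr M) λ² + s λ − det M, where s is the sum of the principal 2×2 minors.
tr M = -1 + 4 + 2 = 5.
s = ((-1)·4 − 0²) + ((-1)·2 − 1²) + (4·2 − 3²) = -4 + (-3) + (-1) = -8.
det M (expand along row 1) = (-1)·(-1) − 0·(-3) + 1·(-4) = -3.
Characteristic polynomial: λ³ − 5λ² − 8λ + 3 = 0.
Substitute λ = y + (tr M)/3 = y + 1.666667 to remove the quadratic term: y³ + p·y + q = 0 with p = s − (tr M)²/3 = -16.333333 and q = −2(tr M)³/27 + (tr M)·s/3 − det M = -19.592593.
Three real roots ⇒ use the trigonometric (Viète) form: r = 2√(−p/3) = 4.666667, φ = arccos(3q/(p·r)) = arccos(0.771137) = 0.690171 rad.
y_k = r·cos(φ/3 − 2πk/3) for k = 0, 1, 2 gives y = 4.543716, -1.350273, -3.193443.
λ_k = y_k + 1.666667 gives λ = 6.2104, 0.3164, -1.5268 (check: the sum is 5.0000 = tr M).

Hence λ_max = 6.2104 and λ_min = -1.5268.


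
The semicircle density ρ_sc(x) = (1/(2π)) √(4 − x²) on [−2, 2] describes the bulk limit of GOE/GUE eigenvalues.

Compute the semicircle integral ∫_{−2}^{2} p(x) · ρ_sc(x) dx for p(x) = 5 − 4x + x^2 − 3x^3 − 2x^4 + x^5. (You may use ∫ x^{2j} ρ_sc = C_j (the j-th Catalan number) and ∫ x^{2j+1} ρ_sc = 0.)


Write p(x) = Σ a_i x^i, split into monomials and integrate each against ρ_sc separately.
Using ∫ x^{2j} ρ_sc = C_j = (1/(j+1)) C(2j, j) (Catalan numbers) and ∫ x^{2j+1} ρ_sc = 0 (odd monomials vanish by symmetry):
  i = 0 (even): a_0 · C_{0} = 5 · 1 = 5
  i = 1 (odd): ∫ x^1 ρ_sc = 0 (vanishes)
  i = 2 (even): a_2 · C_{1} = 1 · 1 = 1
  i = 3 (odd): ∫ x^3 ρ_sc = 0 (vanishes)
  i = 4 (even): a_4 · C_{2} = -2 · 2 = -4
  i = 5 (odd): ∫ x^5 ρ_sc = 0 (vanishes)

Summing the contributions: ∫_{−2}^{2} p(x) ρ_sc(x) dx = 5 + 1 + (-4) = 2.


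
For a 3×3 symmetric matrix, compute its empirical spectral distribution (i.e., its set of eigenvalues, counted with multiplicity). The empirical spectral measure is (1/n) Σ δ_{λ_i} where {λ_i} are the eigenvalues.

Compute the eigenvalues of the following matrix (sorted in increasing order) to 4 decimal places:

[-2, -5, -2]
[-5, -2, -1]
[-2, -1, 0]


Since M is real symmetric, all three eigenvalues are real; they are the roots of det(λI − M) = λ³ − (tr M) λ² + s λ − det M, where s is the sum of the principal 2×2 minors.
tr M = -2 + (-2) + 0 = -4.
s = ((-2)·(-2) − (-5)²) + ((-2)·0 − (-2)²) + ((-2)·0 − (-1)²) = -21 + (-4) + (-1) = -26.
det M (expand along row 1) = (-2)·(-1) − (-5)·(-2) + (-2)·1 = -10.
Characteristic polynomial: λ³ + 4λ² − 26λ + 10 = 0.
Substitute λ = y + (tr M)/3 = y − 1.333333 to remove the quadratic term: y³ + p·y + q = 0 with p = s − (tr M)²/3 = -31.333333 and q = −2(tr M)³/27 + (tr M)·s/3 − det M = 49.407407.
Three real roots ⇒ use the trigonometric (Viète) form: r = 2√(−p/3) = 6.463573, φ = arccos(3q/(p·r)) = arccos(-0.731870) = 2.391859 rad.
y_k = r·cos(φ/3 − 2πk/3) for k = 0, 1, 2 gives y = 4.515781, 1.746997, -6.262778.
λ_k = y_k − 1.333333 gives λ = 3.1824, 0.4137, -7.5961 (check: the sum is -4.0000 = tr M).

Eigenvalues sorted in increasing order: [-7.5961, 0.4137, 3.1824].


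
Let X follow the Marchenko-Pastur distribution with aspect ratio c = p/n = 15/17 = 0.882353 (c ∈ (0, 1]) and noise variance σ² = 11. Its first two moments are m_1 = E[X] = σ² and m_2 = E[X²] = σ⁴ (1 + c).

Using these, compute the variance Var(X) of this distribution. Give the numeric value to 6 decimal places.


m_1 = E[X] = σ² = 11, so m_1² = 121.
m_2 = E[X²] = σ⁴ (1 + c) = 121 · (1 + 0.882353) = 121 · 1.882353 = 227.764706.
(Note m_2 − m_1² simplifies to c · σ⁴ = 0.882353 · 121.)

Var(X) = m_2 − m_1² = 227.764706 − 121 = 106.764706.


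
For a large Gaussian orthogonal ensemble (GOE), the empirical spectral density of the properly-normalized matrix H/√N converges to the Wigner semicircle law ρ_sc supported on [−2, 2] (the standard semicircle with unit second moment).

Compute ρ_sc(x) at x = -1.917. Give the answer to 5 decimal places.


ρ_sc(x) = (1/(2π)) √(4 − x²). With x = -1.917:
  4 − x² = 4 − (-1.917)² = 4 − 3.674889 = 0.325111.
  √(4 − x²) = 0.570185.
  1/(2π) = 0.159155.
  ρ_sc(-1.917) = 0.159155 · 0.570185 = 0.090748.

Rounded to 5 decimal places: ρ_sc(-1.917) ≈ 0.09075.


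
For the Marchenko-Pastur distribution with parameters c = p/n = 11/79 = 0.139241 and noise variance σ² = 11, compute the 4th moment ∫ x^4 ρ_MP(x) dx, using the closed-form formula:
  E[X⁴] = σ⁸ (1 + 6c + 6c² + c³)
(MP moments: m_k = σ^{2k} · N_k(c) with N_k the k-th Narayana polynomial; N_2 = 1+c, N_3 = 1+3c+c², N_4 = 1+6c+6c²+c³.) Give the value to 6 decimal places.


E[X⁴] = σ⁸ (1 + 6c + 6c² + c³) (fourth MP moment). With σ² = 11 (so σ⁸ = 14641) and c = 11/79 = 0.139241: E[X⁴] = 14641 · (1 + 6·0.139241 + 6·(0.139241)² + (0.139241)³) = 14641 · 1.954470.

So E[X^4] = 28615.397220.


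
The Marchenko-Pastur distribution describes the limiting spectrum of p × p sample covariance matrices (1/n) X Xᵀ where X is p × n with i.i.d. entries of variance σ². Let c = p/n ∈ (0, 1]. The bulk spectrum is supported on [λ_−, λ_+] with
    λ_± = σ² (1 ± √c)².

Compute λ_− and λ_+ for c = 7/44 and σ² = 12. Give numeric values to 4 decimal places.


c = 7/44 = 0.159091; √c = 0.398862.
λ_− = σ² (1 − √c)² = 12 · (1 − 0.398862)² = 12 · (0.601138)² = 4.336402.
λ_+ = σ² (1 + √c)² = 12 · (1 + 0.398862)² = 12 · (1.398862)² = 23.481779.

Rounded to 4 decimal places: λ_− ≈ 4.3364, λ_+ ≈ 23.4818.


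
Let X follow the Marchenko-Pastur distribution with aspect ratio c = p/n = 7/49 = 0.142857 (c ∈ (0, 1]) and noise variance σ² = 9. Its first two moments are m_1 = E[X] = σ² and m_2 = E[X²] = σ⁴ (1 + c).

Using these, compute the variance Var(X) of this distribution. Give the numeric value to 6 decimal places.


m_1 = E[X] = σ² = 9, so m_1² = 81.
m_2 = E[X²] = σ⁴ (1 + c) = 81 · (1 + 0.142857) = 81 · 1.142857 = 92.571429.
(Note m_2 − m_1² simplifies to c · σ⁴ = 0.142857 · 81.)

Var(X) = m_2 − m_1² = 92.571429 − 81 = 11.571429.


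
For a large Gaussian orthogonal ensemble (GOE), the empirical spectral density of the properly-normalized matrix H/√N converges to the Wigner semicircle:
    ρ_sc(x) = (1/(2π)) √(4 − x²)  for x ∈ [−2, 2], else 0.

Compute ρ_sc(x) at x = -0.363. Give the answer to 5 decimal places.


ρ_sc(x) = (1/(2π)) √(4 − x²). With x = -0.363:
  4 − x² = 4 − (-0.363)² = 4 − 0.131769 = 3.868231.
  √(4 − x²) = 1.966782.
  1/(2π) = 0.159155.
  ρ_sc(-0.363) = 0.159155 · 1.966782 = 0.313023.

Rounded to 5 decimal places: ρ_sc(-0.363) ≈ 0.31302.


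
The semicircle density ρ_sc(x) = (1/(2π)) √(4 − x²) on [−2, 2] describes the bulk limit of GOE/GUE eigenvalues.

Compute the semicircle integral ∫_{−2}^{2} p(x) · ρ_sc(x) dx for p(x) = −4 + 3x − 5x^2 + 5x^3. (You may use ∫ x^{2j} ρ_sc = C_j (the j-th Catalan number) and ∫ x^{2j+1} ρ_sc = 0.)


Write p(x) = Σ a_i x^i, split into monomials and integrate each against ρ_sc separately.
Using ∫ x^{2j} ρ_sc = C_j = (1/(j+1)) C(2j, j) (Catalan numbers) and ∫ x^{2j+1} ρ_sc = 0 (odd monomials vanish by symmetry):
  i = 0 (even): a_0 · C_{0} = -4 · 1 = -4
  i = 1 (odd): ∫ x^1 ρ_sc = 0 (vanishes)
  i = 2 (even): a_2 · C_{1} = -5 · 1 = -5
  i = 3 (odd): ∫ x^3 ρ_sc = 0 (vanishes)

Summing the contributions: ∫_{−2}^{2} p(x) ρ_sc(x) dx = (-4) + (-5) = -9.


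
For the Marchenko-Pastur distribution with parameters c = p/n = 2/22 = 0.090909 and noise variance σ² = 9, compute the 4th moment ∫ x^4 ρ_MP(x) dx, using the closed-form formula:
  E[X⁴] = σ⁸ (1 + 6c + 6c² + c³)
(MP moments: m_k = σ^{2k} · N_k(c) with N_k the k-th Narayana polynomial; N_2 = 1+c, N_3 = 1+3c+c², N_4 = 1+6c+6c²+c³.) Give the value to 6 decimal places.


E[X⁴] = σ⁸ (1 + 6c + 6c² + c³) (fourth MP moment). With σ² = 9 (so σ⁸ = 6561) and c = 2/22 = 0.090909: E[X⁴] = 6561 · (1 + 6·0.090909 + 6·(0.090909)² + (0.090909)³) = 6561 · 1.595793.

So E[X^4] = 10469.995492.


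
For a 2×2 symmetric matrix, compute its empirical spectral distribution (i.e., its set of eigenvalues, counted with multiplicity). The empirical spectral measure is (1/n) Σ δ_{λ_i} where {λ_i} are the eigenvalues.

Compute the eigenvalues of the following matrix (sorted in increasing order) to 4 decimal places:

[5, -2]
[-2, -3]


Since M is real symmetric, both eigenvalues are real; they are the roots of det(λI − M) = λ² − (tr M) λ + det M.
tr M = 5 + (-3) = 2.
det M = 5·(-3) − (-2)² = -15 − 4 = -19.
Characteristic polynomial: λ² − 2λ − 19 = 0.
Discriminant Δ = (tr M)² − 4·det M = 4 − (-76) = 80; √Δ = 8.944272.
λ = (tr M ± √Δ)/2 = (2 ± 8.944272)/2, giving (tr M − √Δ)/2 = -3.4721 and (tr M + √Δ)/2 = 5.4721.

Eigenvalues sorted in increasing order: [-3.4721, 5.4721].


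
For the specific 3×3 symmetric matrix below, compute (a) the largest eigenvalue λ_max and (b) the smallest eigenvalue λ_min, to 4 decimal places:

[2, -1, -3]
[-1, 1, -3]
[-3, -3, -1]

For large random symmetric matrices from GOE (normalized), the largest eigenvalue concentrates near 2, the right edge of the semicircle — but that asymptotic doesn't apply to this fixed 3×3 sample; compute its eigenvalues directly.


Since M is real symmetric, all three eigenvalues are real; they are the roots of det(λI − M) = λ³ − (tr M) λ² + s λ − det M, where s is the sum of the principal 2×2 minors.
tr M = 2 + 1 + (-1) = 2.
s = (2·1 − (-1)²) + (2·(-1) − (-3)²) + (1·(-1) − (-3)²) = 1 + (-11) + (-10) = -20.
det M (expand along row 1) = 2·(-10) − (-1)·(-8) + (-3)·6 = -46.
Characteristic polynomial: λ³ − 2λ² − 20λ + 46 = 0.
Substitute λ = y + (tr M)/3 = y + 0.666667 to remove the quadratic term: y³ + p·y + q = 0 with p = s − (tr M)²/3 = -21.333333 and q = −2(tr M)³/27 + (tr M)·s/3 − det M = 32.074074.
Three real roots ⇒ use the trigonometric (Viète) form: r = 2√(−p/3) = 5.333333, φ = arccos(3q/(p·r)) = arccos(-0.845703) = 2.578678 rad.
y_k = r·cos(φ/3 − 2πk/3) for k = 0, 1, 2 gives y = 3.481448, 1.758272, -5.239720.
λ_k = y_k + 0.666667 gives λ = 4.1481, 2.4249, -4.5731 (check: the sum is 2.0000 = tr M).

Hence λ_max = 4.1481 and λ_min = -4.5731.


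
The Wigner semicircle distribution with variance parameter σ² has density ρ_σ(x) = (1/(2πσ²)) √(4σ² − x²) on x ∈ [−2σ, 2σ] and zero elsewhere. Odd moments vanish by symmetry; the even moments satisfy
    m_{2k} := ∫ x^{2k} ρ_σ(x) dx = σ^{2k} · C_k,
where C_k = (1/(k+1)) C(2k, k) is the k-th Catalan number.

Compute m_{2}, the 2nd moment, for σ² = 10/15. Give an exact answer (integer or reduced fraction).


By the scaled semicircle moment identity, m_{2k} = σ^{2k} · C_k with k = 1.
C_1 = (1/(k+1)) · C(2k, k) = (1/2) · C(2, 1) = (1/2) · 2 = 1.
σ^{2k} = (σ²)^k = (10/15)^1 = 2/3.

Therefore m_{2} = σ^{2} · C_1 = (2/3) · 1 = 2/3.


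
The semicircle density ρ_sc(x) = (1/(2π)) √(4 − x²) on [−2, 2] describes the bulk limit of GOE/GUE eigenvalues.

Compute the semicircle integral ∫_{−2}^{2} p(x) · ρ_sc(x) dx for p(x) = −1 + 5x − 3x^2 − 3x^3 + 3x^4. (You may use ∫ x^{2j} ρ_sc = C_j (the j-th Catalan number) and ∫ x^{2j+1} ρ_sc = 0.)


Write p(x) = Σ a_i x^i, split into monomials and integrate each against ρ_sc separately.
Using ∫ x^{2j} ρ_sc = C_j = (1/(j+1)) C(2j, j) (Catalan numbers) and ∫ x^{2j+1} ρ_sc = 0 (odd monomials vanish by symmetry):
  i = 0 (even): a_0 · C_{0} = -1 · 1 = -1
  i = 1 (odd): ∫ x^1 ρ_sc = 0 (vanishes)
  i = 2 (even): a_2 · C_{1} = -3 · 1 = -3
  i = 3 (odd): ∫ x^3 ρ_sc = 0 (vanishes)
  i = 4 (even): a_4 · C_{2} = 3 · 2 = 6

Summing the contributions: ∫_{−2}^{2} p(x) ρ_sc(x) dx = (-1) + (-3) + 6 = 2.


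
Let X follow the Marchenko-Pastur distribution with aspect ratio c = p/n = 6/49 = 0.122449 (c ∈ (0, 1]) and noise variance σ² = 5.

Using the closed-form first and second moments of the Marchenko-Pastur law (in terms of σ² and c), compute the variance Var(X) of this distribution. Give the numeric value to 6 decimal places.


Recall the MP moments m_1 = E[X] = σ² and m_2 = E[X²] = σ⁴ (1 + c).
m_1 = E[X] = σ² = 5, so m_1² = 25.
m_2 = E[X²] = σ⁴ (1 + c) = 25 · (1 + 0.122449) = 25 · 1.122449 = 28.061224.
(Note m_2 − m_1² simplifies to c · σ⁴ = 0.122449 · 25.)

Var(X) = m_2 − m_1² = 28.061224 − 25 = 3.061224.


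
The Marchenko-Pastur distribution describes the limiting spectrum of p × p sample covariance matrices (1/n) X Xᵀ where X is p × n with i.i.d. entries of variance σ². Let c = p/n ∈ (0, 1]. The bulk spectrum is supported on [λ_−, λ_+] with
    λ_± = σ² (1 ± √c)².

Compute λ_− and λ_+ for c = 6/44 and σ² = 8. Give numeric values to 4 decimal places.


c = 6/44 = 0.136364; √c = 0.369274.
λ_− = σ² (1 − √c)² = 8 · (1 − 0.369274)² = 8 · (0.630726)² = 3.182518.
λ_+ = σ² (1 + √c)² = 8 · (1 + 0.369274)² = 8 · (1.369274)² = 14.999301.

Rounded to 4 decimal places: λ_− ≈ 3.1825, λ_+ ≈ 14.9993.


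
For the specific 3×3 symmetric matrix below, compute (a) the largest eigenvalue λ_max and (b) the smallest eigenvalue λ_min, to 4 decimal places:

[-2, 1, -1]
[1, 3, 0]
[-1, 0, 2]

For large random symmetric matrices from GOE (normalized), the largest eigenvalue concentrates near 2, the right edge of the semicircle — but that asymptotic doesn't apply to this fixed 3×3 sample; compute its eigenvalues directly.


Since M is real symmetric, all three eigenvalues are real; they are the roots of det(λI − M) = λ³ − (tr M) λ² + s λ − det M, where s is the sum of the principal 2×2 minors.
tr M = -2 + 3 + 2 = 3.
s = ((-2)·3 − 1²) + ((-2)·2 − (-1)²) + (3·2 − 0²) = -7 + (-5) + 6 = -6.
det M (expand along row 1) = (-2)·6 − 1·2 + (-1)·3 = -17.
Characteristic polynomial: λ³ − 3λ² − 6λ + 17 = 0.
Substitute λ = y + (tr M)/3 = y + 1.000000 to remove the quadratic term: y³ + p·y + q = 0 with p = s − (tr M)²/3 = -9.000000 and q = −2(tr M)³/27 + (tr M)·s/3 − det M = 9.000000.
Three real roots ⇒ use the trigonometric (Viète) form: r = 2√(−p/3) = 3.464102, φ = arccos(3q/(p·r)) = arccos(-0.866025) = 2.617994 rad.
y_k = r·cos(φ/3 − 2πk/3) for k = 0, 1, 2 gives y = 2.226682, 1.184793, -3.411474.
λ_k = y_k + 1.000000 gives λ = 3.2267, 2.1848, -2.4115 (check: the sum is 3.0000 = tr M).

Hence λ_max = 3.2267 and λ_min = -2.4115.
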